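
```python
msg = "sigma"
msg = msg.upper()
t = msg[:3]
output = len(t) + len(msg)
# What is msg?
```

Trace:
`msg = "sigma"` → msg = 'sigma'
`msg = msg.upper()` → msg = 'SIGMA'
`t = msg[:3]` → t = 'SIG'
`output = len(t) + len(msg)` → output = 8
So msg = 'SIGMA'

Answer: 'SIGMA'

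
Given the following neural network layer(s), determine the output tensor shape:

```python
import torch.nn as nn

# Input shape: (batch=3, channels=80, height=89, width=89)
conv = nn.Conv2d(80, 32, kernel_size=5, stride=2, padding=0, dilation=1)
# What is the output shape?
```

Input: (3, 80, 89, 89) -> Output: (3, 32, 43, 43)

Answer: (3, 32, 43, 43)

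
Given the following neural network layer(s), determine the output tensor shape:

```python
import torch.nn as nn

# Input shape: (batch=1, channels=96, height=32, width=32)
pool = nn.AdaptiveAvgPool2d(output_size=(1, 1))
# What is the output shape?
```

Input: (1, 96, 32, 32) -> Output: (1, 96, 1, 1)

Answer: (1, 96, 1, 1)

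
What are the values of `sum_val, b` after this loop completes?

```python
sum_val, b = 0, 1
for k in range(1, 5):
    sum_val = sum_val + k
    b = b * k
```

Sum and factorial of 1 to 4
`sum_val, b` takes the values: (0, 1) → (1, 1) → (3, 1) → (3, 2) → (6, 2) → (6, 6) → (10, 6) → (10, 24)

Answer: 10, 24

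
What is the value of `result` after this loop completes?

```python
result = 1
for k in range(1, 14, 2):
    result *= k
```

Product of 1, 3, 5, ... up to 13
`result` takes the values: 1 → 3 → 15 → 105 → 945 → 10395 → 135135

Answer: 135135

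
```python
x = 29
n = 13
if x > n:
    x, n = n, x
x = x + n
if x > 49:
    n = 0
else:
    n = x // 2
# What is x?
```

Trace:
`x = 29` → x = 29
`n = 13` → n = 13
`if x > n: ...` → x > n is True → x = 13; n = 29
`x = x + n` → x = 42
`if x > 49: ...` → x > 49 is False, take else branch → n = 21
So x = 42

Answer: 42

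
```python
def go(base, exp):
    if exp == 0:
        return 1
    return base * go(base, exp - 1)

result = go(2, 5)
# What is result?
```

go(2, 5) = 2 * 2 * 2 * 2 * 2 = 32

Answer: 32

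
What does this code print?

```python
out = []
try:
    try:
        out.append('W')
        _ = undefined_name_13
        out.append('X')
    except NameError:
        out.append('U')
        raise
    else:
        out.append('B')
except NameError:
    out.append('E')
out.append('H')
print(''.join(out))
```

Execution trace: 'W' (inner try body) → 'U' (inner except NameError) → 'E' (outer except NameError) → 'H' (after the try/except). Output: WUEH

Answer: WUEH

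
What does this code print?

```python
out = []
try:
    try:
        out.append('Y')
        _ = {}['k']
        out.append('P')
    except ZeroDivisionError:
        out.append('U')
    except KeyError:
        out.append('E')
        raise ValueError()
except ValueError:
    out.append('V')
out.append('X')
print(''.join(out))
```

Execution trace: 'Y' (try body) → 'E' (except KeyError) → 'V' (outer except ValueError) → 'X' (after the try/except). Output: YEVX

Answer: YEVX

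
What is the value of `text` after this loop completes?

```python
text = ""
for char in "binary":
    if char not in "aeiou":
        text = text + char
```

Remove vowels from 'binary'
`text` takes the values: "" → "b" → "bn" → "bnr" → "bnry"

Answer: "bnry"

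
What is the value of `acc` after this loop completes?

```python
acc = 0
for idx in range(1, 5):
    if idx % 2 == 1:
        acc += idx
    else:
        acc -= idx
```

Add odd, subtract even
`acc` takes the values: 0 → 1 → -1 → 2 → -2

Answer: -2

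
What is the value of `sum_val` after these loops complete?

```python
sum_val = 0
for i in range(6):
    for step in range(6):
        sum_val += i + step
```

Sum of all i+step for i,step in 6x6
`sum_val` takes the values: 0 → 1 → 3 → 6 → 10 → 15 → 16 → 18 → 21 → 25 → 30 → 36 → 38 → 41 → 45 → 50 → 56 → 63 → 66 → 70 → 75 → 81 → 88 → 96 → 100 → 105 → 111 → 118 → 126 → 135 → 140 → 146 → 153 → 161 → 170 → 180

Answer: 180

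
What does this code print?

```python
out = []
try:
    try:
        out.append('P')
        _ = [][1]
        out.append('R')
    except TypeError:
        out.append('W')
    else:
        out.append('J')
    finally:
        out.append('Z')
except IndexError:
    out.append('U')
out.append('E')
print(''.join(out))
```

Execution trace: 'P' (try body) → 'Z' (finally) → 'U' (outer except IndexError) → 'E' (after the try/except). Output: PZUE

Answer: PZUE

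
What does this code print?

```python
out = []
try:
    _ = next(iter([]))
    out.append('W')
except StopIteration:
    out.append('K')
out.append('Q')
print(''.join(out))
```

Execution trace: 'K' (except StopIteration) → 'Q' (after the try/except). Output: KQ

Answer: KQ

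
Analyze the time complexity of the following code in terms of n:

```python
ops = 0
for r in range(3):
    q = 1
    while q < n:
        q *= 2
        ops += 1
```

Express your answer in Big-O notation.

Each loop level contributes: 1 × log n. Multiplying the contributions gives O(log n).

Answer: O(log n)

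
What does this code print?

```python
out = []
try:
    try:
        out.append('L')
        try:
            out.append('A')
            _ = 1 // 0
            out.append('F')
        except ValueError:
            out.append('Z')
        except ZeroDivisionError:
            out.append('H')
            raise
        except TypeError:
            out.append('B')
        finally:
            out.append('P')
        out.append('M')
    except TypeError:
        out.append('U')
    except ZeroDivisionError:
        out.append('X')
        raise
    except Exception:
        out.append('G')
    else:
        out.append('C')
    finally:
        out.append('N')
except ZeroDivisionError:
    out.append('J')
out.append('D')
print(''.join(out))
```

Execution trace: 'L' (try body) → 'A' (inner try body) → 'H' (inner except ZeroDivisionError) → 'P' (inner finally) → 'X' (except ZeroDivisionError) → 'N' (finally) → 'J' (outer except ZeroDivisionError) → 'D' (after the try/except). Output: LAHPXNJD

Answer: LAHPXNJD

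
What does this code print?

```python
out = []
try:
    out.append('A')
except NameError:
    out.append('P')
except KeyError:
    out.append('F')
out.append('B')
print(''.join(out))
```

Execution trace: 'A' (try body, no exception) → 'B' (after the try/except). Output: AB

Answer: AB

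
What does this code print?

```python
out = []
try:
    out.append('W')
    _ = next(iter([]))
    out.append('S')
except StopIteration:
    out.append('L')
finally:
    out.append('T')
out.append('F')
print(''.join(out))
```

Execution trace: 'W' (try body) → 'L' (except StopIteration) → 'T' (finally) → 'F' (after the try/except). Output: WLTF

Answer: WLTF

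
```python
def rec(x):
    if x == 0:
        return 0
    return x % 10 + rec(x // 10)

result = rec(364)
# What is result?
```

Sum of digits of 364: 4 + 6 + 3 = 13

Answer: 13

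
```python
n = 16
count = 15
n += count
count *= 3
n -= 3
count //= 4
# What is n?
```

Trace:
`n = 16` → n = 16
`count = 15` → count = 15
`n += count` → n = 31
`count *= 3` → count = 45
`n -= 3` → n = 28
`count //= 4` → count = 11
So n = 28

Answer: 28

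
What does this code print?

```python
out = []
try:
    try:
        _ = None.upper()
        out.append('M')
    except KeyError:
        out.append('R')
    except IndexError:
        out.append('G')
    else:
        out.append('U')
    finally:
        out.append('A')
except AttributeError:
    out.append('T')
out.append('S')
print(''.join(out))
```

Execution trace: 'A' (inner finally) → 'T' (outer except AttributeError) → 'S' (after the try/except). Output: ATS

Answer: ATS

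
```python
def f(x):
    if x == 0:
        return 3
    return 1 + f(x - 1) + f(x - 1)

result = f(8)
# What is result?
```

f(x) = 1 + 2·f(x-1), f(0)=3. Closed form: (3+1)·2^8 - 1 = 1023.

Answer: 1023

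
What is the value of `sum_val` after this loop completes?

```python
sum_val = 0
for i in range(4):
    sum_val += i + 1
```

Start at 0, add 1 to 4 = 10
`sum_val` takes the values: 0 → 1 → 3 → 6 → 10

Answer: 10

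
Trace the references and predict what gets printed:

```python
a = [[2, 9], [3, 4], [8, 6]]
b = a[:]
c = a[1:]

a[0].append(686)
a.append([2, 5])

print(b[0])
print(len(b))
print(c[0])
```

Key concept: slice with nested mutation.
Step by step:
`a = [[2, 9], [3, 4], [8, 6]]` → a = [[2, 9], [3, 4], [8, 6]]
`b = a[:]` → b = [[2, 9], [3, 4], [8, 6]]
`c = a[1:]` → c = [[3, 4], [8, 6]]
`a[0].append(686)` → a = [[2, 9, 686], [3, 4], [8, 6]]; b = [[2, 9, 686], [3, 4], [8, 6]]
`a.append([2, 5])` → a = [[2, 9, 686], [3, 4], [8, 6], [2, 5]]
`print(b[0])` → prints [2, 9, 686]
`print(len(b))` → prints 3
`print(c[0])` → prints [3, 4]

Answer:
[2, 9, 686]
3
[3, 4]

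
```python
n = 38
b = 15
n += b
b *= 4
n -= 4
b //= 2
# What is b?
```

Trace:
`n = 38` → n = 38
`b = 15` → b = 15
`n += b` → n = 53
`b *= 4` → b = 60
`n -= 4` → n = 49
`b //= 2` → b = 30
So b = 30

Answer: 30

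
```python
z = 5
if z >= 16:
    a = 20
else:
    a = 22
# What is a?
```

Trace:
`z = 5` → z = 5
`if z >= 16: ...` → z >= 16 is False, take else branch → a = 22
So a = 22

Answer: 22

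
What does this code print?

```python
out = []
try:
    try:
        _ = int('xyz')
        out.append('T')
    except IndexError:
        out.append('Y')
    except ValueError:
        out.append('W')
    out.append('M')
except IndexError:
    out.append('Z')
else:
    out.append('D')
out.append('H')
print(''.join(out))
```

Execution trace: 'W' (inner except ValueError) → 'M' (try body, no exception) → 'D' (else) → 'H' (after the try/except). Output: WMDH

Answer: WMDH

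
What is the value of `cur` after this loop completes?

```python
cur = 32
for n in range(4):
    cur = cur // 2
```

Halve 4 times: 32 // 2^4 = 2
`cur` takes the values: 32 → 16 → 8 → 4 → 2

Answer: 2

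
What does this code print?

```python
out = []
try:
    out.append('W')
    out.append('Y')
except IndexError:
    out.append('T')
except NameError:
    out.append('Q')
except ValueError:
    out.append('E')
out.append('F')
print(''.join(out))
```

Execution trace: 'W' (try body) → 'Y' (try body, no exception) → 'F' (after the try/except). Output: WYF

Answer: WYF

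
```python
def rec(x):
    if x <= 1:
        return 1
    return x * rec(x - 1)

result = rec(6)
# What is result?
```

rec(6) = 6 * 5 * 4 * 3 * 2 * 1 = 720

Answer: 720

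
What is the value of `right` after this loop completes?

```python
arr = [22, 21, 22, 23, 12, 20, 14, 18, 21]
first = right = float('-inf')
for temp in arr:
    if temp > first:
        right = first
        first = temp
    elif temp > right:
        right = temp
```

Second largest (with repeats) in [22, 21, 22, 23, 12, 20, 14, 18, 21]
`right` takes the values: -inf → 21 → 22

Answer: 22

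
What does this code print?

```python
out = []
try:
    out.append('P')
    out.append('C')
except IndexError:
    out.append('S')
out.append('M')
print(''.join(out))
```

Execution trace: 'P' (try body) → 'C' (try body, no exception) → 'M' (after the try/except). Output: PCM

Answer: PCM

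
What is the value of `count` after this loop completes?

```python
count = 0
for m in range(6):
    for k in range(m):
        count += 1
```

Triangle number: 0+1+2+...+5
`count` takes the values: 0 → 1 → 2 → 3 → 4 → 5 → 6 → 7 → 8 → 9 → 10 → 11 → 12 → 13 → 14 → 15

Answer: 15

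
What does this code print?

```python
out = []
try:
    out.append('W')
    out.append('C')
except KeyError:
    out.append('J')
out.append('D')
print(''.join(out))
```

Execution trace: 'W' (try body) → 'C' (try body, no exception) → 'D' (after the try/except). Output: WCD

Answer: WCD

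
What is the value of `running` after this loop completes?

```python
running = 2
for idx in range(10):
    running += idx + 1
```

Start at 2, add 1 to 10 = 57
`running` takes the values: 2 → 3 → 5 → 8 → 12 → 17 → 23 → 30 → 38 → 47 → 57

Answer: 57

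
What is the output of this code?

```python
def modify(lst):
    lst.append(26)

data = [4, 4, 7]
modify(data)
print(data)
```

Key concept: function modifies passed list.
Step by step:
`data = [4, 4, 7]` → data = [4, 4, 7]
`modify(data)` → data = [4, 4, 7, 26]
`print(data)` → prints [4, 4, 7, 26]

Answer: [4, 4, 7, 26]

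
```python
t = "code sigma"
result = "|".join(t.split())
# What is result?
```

Trace:
`t = "code sigma"` → t = 'code sigma'
`result = "|".join(t.split())` → result = 'code|sigma'
So result = 'code|sigma'

Answer: 'code|sigma'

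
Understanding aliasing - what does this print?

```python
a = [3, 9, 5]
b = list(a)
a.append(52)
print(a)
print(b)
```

Key concept: list() constructor creates copy.
Step by step:
`a = [3, 9, 5]` → a = [3, 9, 5]
`b = list(a)` → b = [3, 9, 5]
`a.append(52)` → a = [3, 9, 5, 52]
`print(a)` → prints [3, 9, 5, 52]
`print(b)` → prints [3, 9, 5]

Answer:
[3, 9, 5, 52]
[3, 9, 5]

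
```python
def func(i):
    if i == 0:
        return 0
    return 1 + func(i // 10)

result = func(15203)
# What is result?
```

Count of digits of 15203: 5

Answer: 5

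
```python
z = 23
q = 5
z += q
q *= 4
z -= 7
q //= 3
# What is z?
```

Trace:
`z = 23` → z = 23
`q = 5` → q = 5
`z += q` → z = 28
`q *= 4` → q = 20
`z -= 7` → z = 21
`q //= 3` → q = 6
So z = 21

Answer: 21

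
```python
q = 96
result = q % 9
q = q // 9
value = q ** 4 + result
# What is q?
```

Trace:
`q = 96` → q = 96
`result = q % 9` → result = 6
`q = q // 9` → q = 10
`value = q ** 4 + result` → value = 10006
So q = 10

Answer: 10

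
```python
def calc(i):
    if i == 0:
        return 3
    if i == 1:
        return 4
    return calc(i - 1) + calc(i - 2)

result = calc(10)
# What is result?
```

Build up from base cases: calc(0)=3, calc(1)=4, calc(2)=7, calc(3)=11, calc(4)=18, calc(5)=29, calc(6)=47, ..., calc(10)=322

Answer: 322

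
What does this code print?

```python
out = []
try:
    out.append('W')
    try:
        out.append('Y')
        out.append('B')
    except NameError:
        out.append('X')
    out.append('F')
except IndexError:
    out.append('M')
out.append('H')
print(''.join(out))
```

Execution trace: 'W' (try body) → 'Y' (inner try body) → 'B' (inner try body, no exception) → 'F' (try body, no exception) → 'H' (after the try/except). Output: WYBFH

Answer: WYBFH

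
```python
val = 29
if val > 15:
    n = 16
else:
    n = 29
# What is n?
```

Trace:
`val = 29` → val = 29
`if val > 15: ...` → val > 15 is True → n = 16
So n = 16

Answer: 16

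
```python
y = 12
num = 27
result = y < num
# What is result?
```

Trace:
`y = 12` → y = 12
`num = 27` → num = 27
`result = y < num` → result = True
So result = True

Answer: True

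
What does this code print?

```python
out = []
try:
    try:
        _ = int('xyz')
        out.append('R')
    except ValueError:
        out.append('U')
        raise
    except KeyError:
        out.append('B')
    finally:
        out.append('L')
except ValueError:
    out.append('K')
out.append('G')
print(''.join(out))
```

Execution trace: 'U' (inner except ValueError) → 'L' (inner finally) → 'K' (outer except ValueError) → 'G' (after the try/except). Output: ULKG

Answer: ULKG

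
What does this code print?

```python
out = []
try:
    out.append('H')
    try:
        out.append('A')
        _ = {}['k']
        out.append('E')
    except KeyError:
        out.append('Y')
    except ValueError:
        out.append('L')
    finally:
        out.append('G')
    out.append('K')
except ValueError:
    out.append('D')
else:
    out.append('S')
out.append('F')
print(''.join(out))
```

Execution trace: 'H' (try body) → 'A' (inner try body) → 'Y' (inner except KeyError) → 'G' (inner finally) → 'K' (try body, no exception) → 'S' (else) → 'F' (after the try/except). Output: HAYGKSF

Answer: HAYGKSF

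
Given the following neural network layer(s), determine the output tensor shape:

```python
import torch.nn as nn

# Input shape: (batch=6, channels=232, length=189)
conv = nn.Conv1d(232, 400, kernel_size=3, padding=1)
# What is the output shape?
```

Input: (6, 232, 189) -> Output: (6, 400, 189)

Answer: (6, 400, 189)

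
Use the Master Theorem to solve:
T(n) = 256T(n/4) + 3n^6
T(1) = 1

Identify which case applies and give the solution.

a=256, b=4, f(n)=3n^6. log_4(256) = 4. Since c=6 > 4 and the regularity condition holds (256(n/4)^6 = (256/4^6)n^6 with 256/4^6 < 1), Case 3 applies: T(n) = Θ(f(n)) = O(n^6).

Answer: O(n^6) - Case 3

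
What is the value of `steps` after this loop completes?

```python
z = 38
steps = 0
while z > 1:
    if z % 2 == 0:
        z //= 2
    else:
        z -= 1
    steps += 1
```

Steps to reduce 38 to 1
`steps` takes the values: 0 → 1 → 2 → 3 → 4 → 5 → 6 → 7

Answer: 7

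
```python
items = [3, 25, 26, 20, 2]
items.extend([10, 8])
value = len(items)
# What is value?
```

Trace:
`items = [3, 25, 26, 20, 2]` → items = [3, 25, 26, 20, 2]
`items.extend([10, 8])` → items = [3, 25, 26, 20, 2, 10, 8]
`value = len(items)` → value = 7
So value = 7

Answer: 7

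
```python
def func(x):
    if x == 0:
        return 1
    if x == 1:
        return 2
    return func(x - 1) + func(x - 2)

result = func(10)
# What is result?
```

Build up from base cases: func(0)=1, func(1)=2, func(2)=3, func(3)=5, func(4)=8, func(5)=13, func(6)=21, ..., func(10)=144

Answer: 144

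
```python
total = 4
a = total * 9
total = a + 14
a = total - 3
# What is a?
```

Trace:
`total = 4` → total = 4
`a = total * 9` → a = 36
`total = a + 14` → total = 50
`a = total - 3` → a = 47
So a = 47

Answer: 47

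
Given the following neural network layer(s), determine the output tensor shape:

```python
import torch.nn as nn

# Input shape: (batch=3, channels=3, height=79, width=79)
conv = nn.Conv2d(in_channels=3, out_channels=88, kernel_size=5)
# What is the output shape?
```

Input: (3, 3, 79, 79) -> Output: (3, 88, 75, 75)

Answer: (3, 88, 75, 75)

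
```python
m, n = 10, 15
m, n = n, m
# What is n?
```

Trace:
`m, n = 10, 15` → m = 10; n = 15
`m, n = n, m` → m = 15; n = 10
So n = 10

Answer: 10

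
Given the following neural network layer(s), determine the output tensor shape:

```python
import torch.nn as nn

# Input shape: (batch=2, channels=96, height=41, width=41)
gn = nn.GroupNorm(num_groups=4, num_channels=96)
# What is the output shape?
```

Input: (2, 96, 41, 41) -> Output: (2, 96, 41, 41)

Answer: (2, 96, 41, 41)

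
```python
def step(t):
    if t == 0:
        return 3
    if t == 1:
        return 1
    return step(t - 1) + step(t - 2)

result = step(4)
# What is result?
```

Build up from base cases: step(0)=3, step(1)=1, step(2)=4, step(3)=5, step(4)=9

Answer: 9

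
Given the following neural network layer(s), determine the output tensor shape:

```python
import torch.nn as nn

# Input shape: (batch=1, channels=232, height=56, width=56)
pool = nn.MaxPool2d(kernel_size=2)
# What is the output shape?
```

Input: (1, 232, 56, 56) -> Output: (1, 232, 28, 28)

Answer: (1, 232, 28, 28)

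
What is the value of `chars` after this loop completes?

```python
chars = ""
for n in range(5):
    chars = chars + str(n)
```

Concatenate digits 0 to 4
`chars` takes the values: "" → "0" → "01" → "012" → "0123" → "01234"

Answer: "01234"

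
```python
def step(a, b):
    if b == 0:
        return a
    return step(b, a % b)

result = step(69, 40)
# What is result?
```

step(69, 40) -> step(40, 29) -> step(29, 11) -> step(11, 7) -> step(7, 4) -> step(4, 3) -> step(3, 1) -> step(1, 0) -> 1

Answer: 1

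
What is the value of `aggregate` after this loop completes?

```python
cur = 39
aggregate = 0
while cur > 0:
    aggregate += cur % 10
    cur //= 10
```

Sum digits of 39
`aggregate` takes the values: 0 → 9 → 12

Answer: 12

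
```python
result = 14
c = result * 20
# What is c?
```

Trace:
`result = 14` → result = 14
`c = result * 20` → c = 280
So c = 280

Answer: 280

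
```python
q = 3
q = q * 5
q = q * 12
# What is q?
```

Trace:
`q = 3` → q = 3
`q = q * 5` → q = 15
`q = q * 12` → q = 180
So q = 180

Answer: 180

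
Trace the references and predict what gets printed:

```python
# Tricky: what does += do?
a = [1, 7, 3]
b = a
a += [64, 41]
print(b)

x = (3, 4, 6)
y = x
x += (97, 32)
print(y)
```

Key concept: += behavior differs for mutable vs immutable.
Step by step:
`a = [1, 7, 3]` → a = [1, 7, 3]
`b = a` → b = [1, 7, 3] (same object as a)
`a += [64, 41]` → a = [1, 7, 3, 64, 41] (same object as b); b = [1, 7, 3, 64, 41] (same object as a)
`print(b)` → prints [1, 7, 3, 64, 41]
`x = (3, 4, 6)` → x = (3, 4, 6)
`y = x` → y = (3, 4, 6)
`x += (97, 32)` → x = (3, 4, 6, 97, 32)
`print(y)` → prints (3, 4, 6)

Answer:
[1, 7, 3, 64, 41]
(3, 4, 6)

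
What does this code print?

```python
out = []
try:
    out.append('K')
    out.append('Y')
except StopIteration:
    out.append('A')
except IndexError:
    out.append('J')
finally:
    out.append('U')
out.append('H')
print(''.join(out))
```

Execution trace: 'K' (try body) → 'Y' (try body, no exception) → 'U' (finally) → 'H' (after the try/except). Output: KYUH

Answer: KYUH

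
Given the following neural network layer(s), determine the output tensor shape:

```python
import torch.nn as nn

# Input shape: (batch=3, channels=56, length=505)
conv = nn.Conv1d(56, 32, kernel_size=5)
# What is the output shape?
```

Input: (3, 56, 505) -> Output: (3, 32, 501)

Answer: (3, 32, 501)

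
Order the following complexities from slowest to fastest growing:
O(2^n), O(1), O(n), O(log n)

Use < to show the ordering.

Ordered by growth rate: O(1) < O(log n) < O(n) < O(2^n)

Answer: O(1) < O(log n) < O(n) < O(2^n)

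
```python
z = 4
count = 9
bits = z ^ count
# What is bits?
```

Trace:
`z = 4` → z = 4
`count = 9` → count = 9
`bits = z ^ count` → bits = 13
So bits = 13

Answer: 13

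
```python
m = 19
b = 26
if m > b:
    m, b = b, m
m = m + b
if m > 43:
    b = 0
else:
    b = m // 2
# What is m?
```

Trace:
`m = 19` → m = 19
`b = 26` → b = 26
`if m > b: ...` → m > b is False → no variable changes
`m = m + b` → m = 45
`if m > 43: ...` → m > 43 is True → b = 0
So m = 45

Answer: 45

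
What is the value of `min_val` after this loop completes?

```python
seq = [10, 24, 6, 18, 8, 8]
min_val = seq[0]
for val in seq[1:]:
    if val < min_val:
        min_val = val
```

Minimum of [10, 24, 6, 18, 8, 8]
`min_val` takes the values: 10 → 6

Answer: 6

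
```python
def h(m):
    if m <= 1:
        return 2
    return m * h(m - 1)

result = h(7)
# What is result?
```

h(7) = 7 * 6 * 5 * 4 * 3 * 2 * 2 = 10080

Answer: 10080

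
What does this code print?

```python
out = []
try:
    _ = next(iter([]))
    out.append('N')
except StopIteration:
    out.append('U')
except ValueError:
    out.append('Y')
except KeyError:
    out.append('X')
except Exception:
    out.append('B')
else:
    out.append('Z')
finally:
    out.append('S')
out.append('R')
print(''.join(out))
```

Execution trace: 'U' (except StopIteration) → 'S' (finally) → 'R' (after the try/except). Output: USR

Answer: USR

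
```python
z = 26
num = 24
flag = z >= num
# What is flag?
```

Trace:
`z = 26` → z = 26
`num = 24` → num = 24
`flag = z >= num` → flag = True
So flag = True

Answer: True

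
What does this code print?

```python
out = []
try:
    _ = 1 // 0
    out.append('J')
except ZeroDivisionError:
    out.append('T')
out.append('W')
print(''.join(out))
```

Execution trace: 'T' (except ZeroDivisionError) → 'W' (after the try/except). Output: TW

Answer: TW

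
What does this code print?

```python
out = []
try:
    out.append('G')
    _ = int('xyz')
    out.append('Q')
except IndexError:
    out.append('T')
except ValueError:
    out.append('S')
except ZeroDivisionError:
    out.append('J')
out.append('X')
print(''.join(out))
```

Execution trace: 'G' (try body) → 'S' (except ValueError) → 'X' (after the try/except). Output: GSX

Answer: GSX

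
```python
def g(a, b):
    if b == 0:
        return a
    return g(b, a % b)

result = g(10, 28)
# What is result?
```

g(10, 28) -> g(28, 10) -> g(10, 8) -> g(8, 2) -> g(2, 0) -> 2

Answer: 2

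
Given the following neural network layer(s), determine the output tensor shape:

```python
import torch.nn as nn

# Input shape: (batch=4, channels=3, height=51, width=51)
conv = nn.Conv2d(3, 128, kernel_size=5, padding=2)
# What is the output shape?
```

Input: (4, 3, 51, 51) -> Output: (4, 128, 51, 51)

Answer: (4, 128, 51, 51)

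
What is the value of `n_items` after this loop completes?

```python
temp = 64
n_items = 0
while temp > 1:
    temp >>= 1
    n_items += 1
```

Count right shifts until 1
`n_items` takes the values: 0 → 1 → 2 → 3 → 4 → 5 → 6

Answer: 6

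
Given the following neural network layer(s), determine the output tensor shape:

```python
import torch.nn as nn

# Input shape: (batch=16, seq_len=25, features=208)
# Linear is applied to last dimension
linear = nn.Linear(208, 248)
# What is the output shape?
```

Input: (16, 25, 208) -> Output: (16, 25, 248)

Answer: (16, 25, 248)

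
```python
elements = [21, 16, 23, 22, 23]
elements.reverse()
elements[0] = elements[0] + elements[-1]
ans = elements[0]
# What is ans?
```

Trace:
`elements = [21, 16, 23, 22, 23]` → elements = [21, 16, 23, 22, 23]
`elements.reverse()` → elements = [23, 22, 23, 16, 21]
`elements[0] = elements[0] + elements[-1]` → elements = [44, 22, 23, 16, 21]
`ans = elements[0]` → ans = 44
So ans = 44

Answer: 44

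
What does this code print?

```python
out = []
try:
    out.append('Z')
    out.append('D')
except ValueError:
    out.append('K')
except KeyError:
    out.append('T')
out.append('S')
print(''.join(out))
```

Execution trace: 'Z' (try body) → 'D' (try body, no exception) → 'S' (after the try/except). Output: ZDS

Answer: ZDS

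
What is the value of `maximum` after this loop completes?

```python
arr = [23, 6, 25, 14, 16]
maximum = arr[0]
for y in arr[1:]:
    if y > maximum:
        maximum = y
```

Maximum of [23, 6, 25, 14, 16]
`maximum` takes the values: 23 → 25

Answer: 25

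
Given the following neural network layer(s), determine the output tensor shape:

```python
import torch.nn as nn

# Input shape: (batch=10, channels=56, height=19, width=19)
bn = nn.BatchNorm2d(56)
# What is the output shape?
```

Input: (10, 56, 19, 19) -> Output: (10, 56, 19, 19)

Answer: (10, 56, 19, 19)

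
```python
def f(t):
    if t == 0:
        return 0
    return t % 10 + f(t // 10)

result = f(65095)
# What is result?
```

Sum of digits of 65095: 5 + 9 + 0 + 5 + 6 = 25

Answer: 25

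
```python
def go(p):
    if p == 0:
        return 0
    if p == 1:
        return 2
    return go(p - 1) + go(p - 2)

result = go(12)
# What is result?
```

Build up from base cases: go(0)=0, go(1)=2, go(2)=2, go(3)=4, go(4)=6, go(5)=10, go(6)=16, ..., go(12)=288

Answer: 288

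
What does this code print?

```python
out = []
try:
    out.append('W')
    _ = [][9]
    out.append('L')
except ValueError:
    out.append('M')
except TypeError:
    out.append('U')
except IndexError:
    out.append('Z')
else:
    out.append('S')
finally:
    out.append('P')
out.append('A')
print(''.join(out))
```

Execution trace: 'W' (try body) → 'Z' (except IndexError) → 'P' (finally) → 'A' (after the try/except). Output: WZPA

Answer: WZPA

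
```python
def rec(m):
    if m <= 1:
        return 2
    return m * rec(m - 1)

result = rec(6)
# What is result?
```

rec(6) = 6 * 5 * 4 * 3 * 2 * 2 = 1440

Answer: 1440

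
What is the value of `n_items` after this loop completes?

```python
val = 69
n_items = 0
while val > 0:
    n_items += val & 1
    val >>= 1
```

Count set bits in 69 (binary: 0b1000101)
`n_items` takes the values: 0 → 1 → 2 → 3

Answer: 3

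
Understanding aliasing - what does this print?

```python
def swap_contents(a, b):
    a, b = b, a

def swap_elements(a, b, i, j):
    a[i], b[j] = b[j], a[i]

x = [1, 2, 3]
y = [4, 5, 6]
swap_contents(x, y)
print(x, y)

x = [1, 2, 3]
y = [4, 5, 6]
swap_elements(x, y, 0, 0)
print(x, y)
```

Key concept: parameter rebinding vs mutation.
Step by step:
`x = [1, 2, 3]` → x = [1, 2, 3]
`y = [4, 5, 6]` → y = [4, 5, 6]
`swap_contents(x, y)` → no visible change to tracked variables
`print(x, y)` → prints [1, 2, 3] [4, 5, 6]
`x = [1, 2, 3]` → x = [1, 2, 3]
`y = [4, 5, 6]` → y = [4, 5, 6]
`swap_elements(x, y, 0, 0)` → x = [4, 2, 3]; y = [1, 5, 6]
`print(x, y)` → prints [4, 2, 3] [1, 5, 6]

Answer:
[1, 2, 3] [4, 5, 6]
[4, 2, 3] [1, 5, 6]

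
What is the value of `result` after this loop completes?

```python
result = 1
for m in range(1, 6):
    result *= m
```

5! = 120
`result` takes the values: 1 → 2 → 6 → 24 → 120

Answer: 120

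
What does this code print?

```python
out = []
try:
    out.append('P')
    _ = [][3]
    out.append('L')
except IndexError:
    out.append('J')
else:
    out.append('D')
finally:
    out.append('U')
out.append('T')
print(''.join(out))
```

Execution trace: 'P' (try body) → 'J' (except IndexError) → 'U' (finally) → 'T' (after the try/except). Output: PJUT

Answer: PJUT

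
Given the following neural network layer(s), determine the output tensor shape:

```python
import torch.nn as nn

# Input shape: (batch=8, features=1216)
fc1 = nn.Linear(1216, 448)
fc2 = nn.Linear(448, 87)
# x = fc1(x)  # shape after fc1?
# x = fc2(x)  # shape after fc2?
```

Input: (8, 1216) -> after fc1: (8, 448) -> Output: (8, 87)

Answer: (8, 87)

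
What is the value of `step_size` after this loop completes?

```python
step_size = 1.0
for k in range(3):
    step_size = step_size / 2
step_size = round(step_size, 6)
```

Halving LR 3 times: 1 / 2^3
`step_size` takes the values: 1.0 → 0.5 → 0.25 → 0.125

Answer: 0.125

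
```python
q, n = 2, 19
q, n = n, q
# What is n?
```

Trace:
`q, n = 2, 19` → q = 2; n = 19
`q, n = n, q` → q = 19; n = 2
So n = 2

Answer: 2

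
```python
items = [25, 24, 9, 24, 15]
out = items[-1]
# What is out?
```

Trace:
`items = [25, 24, 9, 24, 15]` → items = [25, 24, 9, 24, 15]
`out = items[-1]` → out = 15
So out = 15

Answer: 15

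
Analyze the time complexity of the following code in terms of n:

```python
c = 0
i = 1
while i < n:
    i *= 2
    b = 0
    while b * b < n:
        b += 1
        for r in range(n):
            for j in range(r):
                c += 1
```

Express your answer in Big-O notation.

Each loop level contributes: log n × √n × n × n. Multiplying the contributions gives O(n^2√n log n).

Answer: O(n^2√n log n)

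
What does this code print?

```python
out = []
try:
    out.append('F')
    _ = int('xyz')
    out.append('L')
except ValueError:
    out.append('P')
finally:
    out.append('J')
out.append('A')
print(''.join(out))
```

Execution trace: 'F' (try body) → 'P' (except ValueError) → 'J' (finally) → 'A' (after the try/except). Output: FPJA

Answer: FPJA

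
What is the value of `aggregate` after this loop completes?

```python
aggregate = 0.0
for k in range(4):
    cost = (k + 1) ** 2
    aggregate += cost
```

Sum of squared losses 1² + 2² + ... + 4²
`aggregate` takes the values: 0.0 → 1.0 → 5.0 → 14.0 → 30.0

Answer: 30.0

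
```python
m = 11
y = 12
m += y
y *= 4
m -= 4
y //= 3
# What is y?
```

Trace:
`m = 11` → m = 11
`y = 12` → y = 12
`m += y` → m = 23
`y *= 4` → y = 48
`m -= 4` → m = 19
`y //= 3` → y = 16
So y = 16

Answer: 16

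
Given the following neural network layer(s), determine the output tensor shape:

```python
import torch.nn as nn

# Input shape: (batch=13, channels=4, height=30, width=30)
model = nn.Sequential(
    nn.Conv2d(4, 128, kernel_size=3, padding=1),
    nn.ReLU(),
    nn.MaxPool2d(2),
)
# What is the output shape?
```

Input: (13, 4, 30, 30) -> after Conv2d: (13, 128, 30, 30) -> after ReLU: (13, 128, 30, 30) -> Output: (13, 128, 15, 15)

Answer: (13, 128, 15, 15)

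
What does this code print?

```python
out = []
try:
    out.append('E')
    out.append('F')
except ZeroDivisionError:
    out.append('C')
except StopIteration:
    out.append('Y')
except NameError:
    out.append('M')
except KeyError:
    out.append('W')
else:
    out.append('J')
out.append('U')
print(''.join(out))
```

Execution trace: 'E' (try body) → 'F' (try body, no exception) → 'J' (else) → 'U' (after the try/except). Output: EFJU

Answer: EFJU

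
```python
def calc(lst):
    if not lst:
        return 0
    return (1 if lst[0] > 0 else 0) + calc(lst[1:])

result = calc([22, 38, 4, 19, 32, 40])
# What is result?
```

Count of positive elements in [22, 38, 4, 19, 32, 40] = 6

Answer: 6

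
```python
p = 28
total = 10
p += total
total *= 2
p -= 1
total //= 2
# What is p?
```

Trace:
`p = 28` → p = 28
`total = 10` → total = 10
`p += total` → p = 38
`total *= 2` → total = 20
`p -= 1` → p = 37
`total //= 2` → total = 10
So p = 37

Answer: 37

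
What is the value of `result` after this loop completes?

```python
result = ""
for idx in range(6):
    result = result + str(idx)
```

Concatenate digits 0 to 5
`result` takes the values: "" → "0" → "01" → "012" → "0123" → "01234" → "012345"

Answer: "012345"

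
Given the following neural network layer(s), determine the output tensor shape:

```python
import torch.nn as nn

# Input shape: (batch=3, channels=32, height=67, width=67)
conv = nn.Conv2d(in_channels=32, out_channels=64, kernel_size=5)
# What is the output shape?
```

Input: (3, 32, 67, 67) -> Output: (3, 64, 63, 63)

Answer: (3, 64, 63, 63)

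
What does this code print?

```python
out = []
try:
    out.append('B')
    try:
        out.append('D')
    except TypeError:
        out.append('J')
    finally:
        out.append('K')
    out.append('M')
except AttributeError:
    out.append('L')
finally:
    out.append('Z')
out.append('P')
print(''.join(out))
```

Execution trace: 'B' (try body) → 'D' (inner try body, no exception) → 'K' (inner finally) → 'M' (try body, no exception) → 'Z' (finally) → 'P' (after the try/except). Output: BDKMZP

Answer: BDKMZP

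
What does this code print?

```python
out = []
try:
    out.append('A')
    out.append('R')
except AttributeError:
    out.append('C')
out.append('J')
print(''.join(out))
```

Execution trace: 'A' (try body) → 'R' (try body, no exception) → 'J' (after the try/except). Output: ARJ

Answer: ARJ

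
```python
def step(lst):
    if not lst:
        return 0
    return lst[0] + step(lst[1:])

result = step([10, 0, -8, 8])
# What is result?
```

10 + 0 + (-8) + 8 + 0 = 10

Answer: 10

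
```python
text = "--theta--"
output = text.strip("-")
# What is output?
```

Trace:
`text = "--theta--"` → text = '--theta--'
`output = text.strip("-")` → output = 'theta'
So output = 'theta'

Answer: 'theta'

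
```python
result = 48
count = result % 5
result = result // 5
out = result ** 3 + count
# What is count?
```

Trace:
`result = 48` → result = 48
`count = result % 5` → count = 3
`result = result // 5` → result = 9
`out = result ** 3 + count` → out = 732
So count = 3

Answer: 3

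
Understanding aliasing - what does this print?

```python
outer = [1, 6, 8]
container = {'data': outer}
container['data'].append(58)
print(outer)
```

Key concept: dict holds reference to list.
Step by step:
`outer = [1, 6, 8]` → outer = [1, 6, 8]
`container = {'data': outer}` → container = {'data': [1, 6, 8]}
`container['data'].append(58)` → outer = [1, 6, 8, 58]; container = {'data': [1, 6, 8, 58]}
`print(outer)` → prints [1, 6, 8, 58]

Answer: [1, 6, 8, 58]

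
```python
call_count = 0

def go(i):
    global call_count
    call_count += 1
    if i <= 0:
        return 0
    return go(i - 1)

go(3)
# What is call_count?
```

Linear recursion stepping by 1: 4 calls from i=3 down to ≤0.

Answer: 4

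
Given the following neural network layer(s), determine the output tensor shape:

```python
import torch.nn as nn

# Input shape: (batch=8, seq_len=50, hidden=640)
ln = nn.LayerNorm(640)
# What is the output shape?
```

Input: (8, 50, 640) -> Output: (8, 50, 640)

Answer: (8, 50, 640)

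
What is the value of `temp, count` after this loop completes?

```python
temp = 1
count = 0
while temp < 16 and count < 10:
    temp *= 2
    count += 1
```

Double until >= 16 or 10 iterations
`temp, count` takes the values: (1, 0) → (2, 0) → (2, 1) → (4, 1) → (4, 2) → (8, 2) → (8, 3) → (16, 3) → (16, 4)

Answer: 16, 4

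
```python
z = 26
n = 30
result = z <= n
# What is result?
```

Trace:
`z = 26` → z = 26
`n = 30` → n = 30
`result = z <= n` → result = True
So result = True

Answer: True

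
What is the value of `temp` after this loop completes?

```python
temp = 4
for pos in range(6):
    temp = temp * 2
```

Multiply by 2, 6 times: 4 * 2^6 = 256
`temp` takes the values: 4 → 8 → 16 → 32 → 64 → 128 → 256

Answer: 256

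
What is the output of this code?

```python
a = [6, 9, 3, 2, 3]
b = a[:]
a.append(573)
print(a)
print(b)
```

Key concept: slice [:] creates copy.
Step by step:
`a = [6, 9, 3, 2, 3]` → a = [6, 9, 3, 2, 3]
`b = a[:]` → b = [6, 9, 3, 2, 3]
`a.append(573)` → a = [6, 9, 3, 2, 3, 573]
`print(a)` → prints [6, 9, 3, 2, 3, 573]
`print(b)` → prints [6, 9, 3, 2, 3]

Answer:
[6, 9, 3, 2, 3, 573]
[6, 9, 3, 2, 3]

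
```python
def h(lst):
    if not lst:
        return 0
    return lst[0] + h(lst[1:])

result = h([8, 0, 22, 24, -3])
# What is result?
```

8 + 0 + 22 + 24 + (-3) + 0 = 51

Answer: 51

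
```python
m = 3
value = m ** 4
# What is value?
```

Trace:
`m = 3` → m = 3
`value = m ** 4` → value = 81
So value = 81

Answer: 81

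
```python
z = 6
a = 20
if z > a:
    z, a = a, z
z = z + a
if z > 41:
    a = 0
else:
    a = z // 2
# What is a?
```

Trace:
`z = 6` → z = 6
`a = 20` → a = 20
`if z > a: ...` → z > a is False → no variable changes
`z = z + a` → z = 26
`if z > 41: ...` → z > 41 is False, take else branch → a = 13
So a = 13

Answer: 13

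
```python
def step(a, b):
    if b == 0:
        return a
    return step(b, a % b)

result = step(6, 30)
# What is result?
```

step(6, 30) -> step(30, 6) -> step(6, 0) -> 6

Answer: 6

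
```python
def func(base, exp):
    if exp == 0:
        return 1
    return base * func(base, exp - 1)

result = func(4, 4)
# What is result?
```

func(4, 4) = 4 * 4 * 4 * 4 = 256

Answer: 256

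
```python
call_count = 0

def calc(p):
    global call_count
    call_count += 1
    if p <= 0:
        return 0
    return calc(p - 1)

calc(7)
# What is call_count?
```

Linear recursion stepping by 1: 8 calls from p=7 down to ≤0.

Answer: 8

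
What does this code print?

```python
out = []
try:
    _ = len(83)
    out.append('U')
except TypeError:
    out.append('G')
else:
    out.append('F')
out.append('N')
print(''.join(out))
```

Execution trace: 'G' (except TypeError) → 'N' (after the try/except). Output: GN

Answer: GN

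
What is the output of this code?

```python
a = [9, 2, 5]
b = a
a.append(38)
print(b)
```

Key concept: basic list aliasing.
Step by step:
`a = [9, 2, 5]` → a = [9, 2, 5]
`b = a` → b = [9, 2, 5] (same object as a)
`a.append(38)` → a = [9, 2, 5, 38] (same object as b); b = [9, 2, 5, 38] (same object as a)
`print(b)` → prints [9, 2, 5, 38]

Answer: [9, 2, 5, 38]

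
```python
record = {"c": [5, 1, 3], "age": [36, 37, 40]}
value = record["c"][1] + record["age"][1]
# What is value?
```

Trace:
`record = {"c": [5, 1, 3], "age": [36, 37, 40]}` → record = {'c': [5, 1, 3], 'age': [36, 37, 40]}
`value = record["c"][1] + record["age"][1]` → value = 38
So value = 38

Answer: 38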